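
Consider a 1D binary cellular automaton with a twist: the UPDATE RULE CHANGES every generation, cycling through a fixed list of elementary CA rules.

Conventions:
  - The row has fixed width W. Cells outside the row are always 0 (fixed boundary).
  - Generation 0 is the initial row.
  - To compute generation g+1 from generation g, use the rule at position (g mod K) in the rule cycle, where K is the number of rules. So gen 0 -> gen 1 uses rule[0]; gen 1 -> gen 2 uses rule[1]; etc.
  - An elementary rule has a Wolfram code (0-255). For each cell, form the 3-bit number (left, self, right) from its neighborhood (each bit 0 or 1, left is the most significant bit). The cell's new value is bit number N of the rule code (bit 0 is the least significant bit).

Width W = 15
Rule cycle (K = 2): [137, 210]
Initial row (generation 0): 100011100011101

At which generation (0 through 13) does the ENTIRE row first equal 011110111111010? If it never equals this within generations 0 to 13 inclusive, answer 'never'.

Answer: never

Derivation:
Gen 0: 100011100011101
Gen 1 (rule 137): 001011001011000
Gen 2 (rule 210): 010001110001100
Gen 3 (rule 137): 000101100101001
Gen 4 (rule 210): 001000111000110
Gen 5 (rule 137): 100010110010100
Gen 6 (rule 210): 010100011100010
Gen 7 (rule 137): 000001011001000
Gen 8 (rule 210): 000010001110100
Gen 9 (rule 137): 111000101100001
Gen 10 (rule 210): 011101000110010
Gen 11 (rule 137): 011000010100000
Gen 12 (rule 210): 101100100010000
Gen 13 (rule 137): 001000001000111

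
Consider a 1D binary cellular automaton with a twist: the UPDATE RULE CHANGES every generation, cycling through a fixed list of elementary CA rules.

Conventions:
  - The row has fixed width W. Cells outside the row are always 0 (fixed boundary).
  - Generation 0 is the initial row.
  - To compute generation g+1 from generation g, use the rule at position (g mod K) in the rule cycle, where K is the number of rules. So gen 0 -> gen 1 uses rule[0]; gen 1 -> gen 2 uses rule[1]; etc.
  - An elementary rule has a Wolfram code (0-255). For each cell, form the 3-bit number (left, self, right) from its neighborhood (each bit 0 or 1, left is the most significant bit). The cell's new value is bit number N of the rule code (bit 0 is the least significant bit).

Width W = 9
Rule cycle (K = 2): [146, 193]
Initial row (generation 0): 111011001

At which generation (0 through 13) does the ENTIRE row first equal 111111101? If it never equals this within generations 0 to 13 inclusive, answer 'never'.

Answer: never

Derivation:
Gen 0: 111011001
Gen 1 (rule 146): 010000110
Gen 2 (rule 193): 000110010
Gen 3 (rule 146): 001001101
Gen 4 (rule 193): 100000100
Gen 5 (rule 146): 010001010
Gen 6 (rule 193): 000100000
Gen 7 (rule 146): 001010000
Gen 8 (rule 193): 100000111
Gen 9 (rule 146): 010001010
Gen 10 (rule 193): 000100000
Gen 11 (rule 146): 001010000
Gen 12 (rule 193): 100000111
Gen 13 (rule 146): 010001010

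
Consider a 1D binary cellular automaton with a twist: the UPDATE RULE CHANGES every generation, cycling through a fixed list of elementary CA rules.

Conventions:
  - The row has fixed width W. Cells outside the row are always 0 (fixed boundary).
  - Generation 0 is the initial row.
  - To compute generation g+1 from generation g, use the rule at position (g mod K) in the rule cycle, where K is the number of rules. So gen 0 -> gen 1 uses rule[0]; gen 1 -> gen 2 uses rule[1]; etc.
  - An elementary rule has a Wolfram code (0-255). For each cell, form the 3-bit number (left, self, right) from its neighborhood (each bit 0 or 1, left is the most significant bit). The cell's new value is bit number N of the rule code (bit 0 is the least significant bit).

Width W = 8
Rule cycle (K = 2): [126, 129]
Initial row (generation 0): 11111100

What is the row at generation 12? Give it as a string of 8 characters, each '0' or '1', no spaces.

Answer: 01111110

Derivation:
Gen 0: 11111100
Gen 1 (rule 126): 10000110
Gen 2 (rule 129): 00110000
Gen 3 (rule 126): 01111000
Gen 4 (rule 129): 00110011
Gen 5 (rule 126): 01111111
Gen 6 (rule 129): 00111110
Gen 7 (rule 126): 01100011
Gen 8 (rule 129): 00001000
Gen 9 (rule 126): 00011100
Gen 10 (rule 129): 11001001
Gen 11 (rule 126): 11111111
Gen 12 (rule 129): 01111110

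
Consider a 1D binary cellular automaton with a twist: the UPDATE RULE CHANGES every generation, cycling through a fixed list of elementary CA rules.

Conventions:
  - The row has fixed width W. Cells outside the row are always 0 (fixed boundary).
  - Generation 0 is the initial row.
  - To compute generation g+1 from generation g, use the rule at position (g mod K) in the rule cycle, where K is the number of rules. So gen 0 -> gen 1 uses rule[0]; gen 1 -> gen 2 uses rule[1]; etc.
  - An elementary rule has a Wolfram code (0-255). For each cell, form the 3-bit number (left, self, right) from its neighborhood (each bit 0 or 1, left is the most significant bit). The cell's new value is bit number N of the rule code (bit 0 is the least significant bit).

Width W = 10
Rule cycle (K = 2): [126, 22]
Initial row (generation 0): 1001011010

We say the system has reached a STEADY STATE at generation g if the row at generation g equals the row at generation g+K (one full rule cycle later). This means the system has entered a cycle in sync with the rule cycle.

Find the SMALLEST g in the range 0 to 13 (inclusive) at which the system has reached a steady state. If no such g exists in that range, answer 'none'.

Gen 0: 1001011010
Gen 1 (rule 126): 1111111111
Gen 2 (rule 22): 0000000000
Gen 3 (rule 126): 0000000000
Gen 4 (rule 22): 0000000000
Gen 5 (rule 126): 0000000000
Gen 6 (rule 22): 0000000000
Gen 7 (rule 126): 0000000000
Gen 8 (rule 22): 0000000000
Gen 9 (rule 126): 0000000000
Gen 10 (rule 22): 0000000000
Gen 11 (rule 126): 0000000000
Gen 12 (rule 22): 0000000000
Gen 13 (rule 126): 0000000000
Gen 14 (rule 22): 0000000000
Gen 15 (rule 126): 0000000000

Answer: 2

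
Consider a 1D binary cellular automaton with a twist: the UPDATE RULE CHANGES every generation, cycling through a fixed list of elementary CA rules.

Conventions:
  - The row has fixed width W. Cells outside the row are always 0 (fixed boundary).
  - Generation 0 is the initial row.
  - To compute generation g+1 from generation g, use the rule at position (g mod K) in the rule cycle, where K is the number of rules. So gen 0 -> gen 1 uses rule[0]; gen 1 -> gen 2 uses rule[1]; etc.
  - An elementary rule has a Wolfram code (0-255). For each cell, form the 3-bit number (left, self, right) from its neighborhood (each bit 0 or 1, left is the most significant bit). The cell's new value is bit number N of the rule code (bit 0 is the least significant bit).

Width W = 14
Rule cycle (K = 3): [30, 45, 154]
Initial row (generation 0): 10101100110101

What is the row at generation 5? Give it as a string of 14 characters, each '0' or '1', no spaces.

Answer: 10111101000001

Derivation:
Gen 0: 10101100110101
Gen 1 (rule 30): 10101011100101
Gen 2 (rule 45): 11111110000111
Gen 3 (rule 154): 11111101001110
Gen 4 (rule 30): 10000001111001
Gen 5 (rule 45): 10111101000001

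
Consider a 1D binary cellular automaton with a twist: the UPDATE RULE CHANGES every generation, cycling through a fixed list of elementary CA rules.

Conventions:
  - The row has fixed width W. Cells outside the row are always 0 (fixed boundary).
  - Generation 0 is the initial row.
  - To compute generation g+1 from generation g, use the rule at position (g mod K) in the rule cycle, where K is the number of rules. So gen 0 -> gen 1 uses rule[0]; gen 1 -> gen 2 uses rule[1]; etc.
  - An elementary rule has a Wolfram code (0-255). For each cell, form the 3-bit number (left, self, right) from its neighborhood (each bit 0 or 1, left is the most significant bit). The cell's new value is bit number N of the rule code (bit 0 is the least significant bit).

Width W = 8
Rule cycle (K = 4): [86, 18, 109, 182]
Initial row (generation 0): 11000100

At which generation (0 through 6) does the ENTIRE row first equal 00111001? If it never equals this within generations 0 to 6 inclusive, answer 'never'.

Gen 0: 11000100
Gen 1 (rule 86): 01101110
Gen 2 (rule 18): 10000001
Gen 3 (rule 109): 10111101
Gen 4 (rule 182): 11011011
Gen 5 (rule 86): 01001001
Gen 6 (rule 18): 10110110

Answer: never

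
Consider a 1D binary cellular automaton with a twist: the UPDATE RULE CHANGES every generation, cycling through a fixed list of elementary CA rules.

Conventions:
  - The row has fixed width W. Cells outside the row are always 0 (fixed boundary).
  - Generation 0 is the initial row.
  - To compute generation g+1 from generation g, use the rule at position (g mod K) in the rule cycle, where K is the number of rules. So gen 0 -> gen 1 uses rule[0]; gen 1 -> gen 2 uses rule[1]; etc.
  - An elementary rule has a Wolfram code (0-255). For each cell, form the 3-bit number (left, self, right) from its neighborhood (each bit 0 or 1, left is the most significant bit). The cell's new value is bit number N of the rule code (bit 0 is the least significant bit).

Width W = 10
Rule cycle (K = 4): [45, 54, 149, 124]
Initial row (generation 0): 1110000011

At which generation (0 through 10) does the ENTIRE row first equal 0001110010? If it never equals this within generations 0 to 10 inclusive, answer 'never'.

Answer: 3

Derivation:
Gen 0: 1110000011
Gen 1 (rule 45): 1000111010
Gen 2 (rule 54): 1101000111
Gen 3 (rule 149): 0001110010
Gen 4 (rule 124): 0001011011
Gen 5 (rule 45): 1101110110
Gen 6 (rule 54): 0010001001
Gen 7 (rule 149): 1011101101
Gen 8 (rule 124): 1110111111
Gen 9 (rule 45): 1001100000
Gen 10 (rule 54): 1110010000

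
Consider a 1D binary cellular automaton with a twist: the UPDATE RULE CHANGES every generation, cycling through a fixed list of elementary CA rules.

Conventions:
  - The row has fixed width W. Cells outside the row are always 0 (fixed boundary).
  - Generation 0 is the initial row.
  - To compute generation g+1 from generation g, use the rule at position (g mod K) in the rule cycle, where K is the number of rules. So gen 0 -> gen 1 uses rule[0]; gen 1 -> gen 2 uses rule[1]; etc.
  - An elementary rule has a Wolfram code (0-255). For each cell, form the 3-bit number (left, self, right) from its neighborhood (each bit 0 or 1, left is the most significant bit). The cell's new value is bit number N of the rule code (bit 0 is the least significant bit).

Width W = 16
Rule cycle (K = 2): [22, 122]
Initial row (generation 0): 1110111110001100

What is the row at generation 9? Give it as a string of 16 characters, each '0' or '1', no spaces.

Gen 0: 1110111110001100
Gen 1 (rule 22): 0000000001010010
Gen 2 (rule 122): 0000000010101101
Gen 3 (rule 22): 0000000110100001
Gen 4 (rule 122): 0000001111010010
Gen 5 (rule 22): 0000010000011111
Gen 6 (rule 122): 0000101000110001
Gen 7 (rule 22): 0001101101001011
Gen 8 (rule 122): 0011111110110111
Gen 9 (rule 22): 0100000000000000

Answer: 0100000000000000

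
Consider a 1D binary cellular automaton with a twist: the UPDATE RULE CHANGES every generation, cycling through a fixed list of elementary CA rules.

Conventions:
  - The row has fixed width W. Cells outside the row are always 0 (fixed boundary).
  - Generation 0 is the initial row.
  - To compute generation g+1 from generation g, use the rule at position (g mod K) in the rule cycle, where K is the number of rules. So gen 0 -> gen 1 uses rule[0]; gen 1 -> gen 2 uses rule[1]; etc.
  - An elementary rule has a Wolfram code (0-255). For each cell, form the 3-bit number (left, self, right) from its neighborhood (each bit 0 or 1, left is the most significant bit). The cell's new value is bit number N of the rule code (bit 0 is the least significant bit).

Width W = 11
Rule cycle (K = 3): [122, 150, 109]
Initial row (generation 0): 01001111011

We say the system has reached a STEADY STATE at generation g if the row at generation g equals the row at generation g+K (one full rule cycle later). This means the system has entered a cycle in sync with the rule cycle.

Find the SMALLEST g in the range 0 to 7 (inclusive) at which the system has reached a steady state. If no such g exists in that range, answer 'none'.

Gen 0: 01001111011
Gen 1 (rule 122): 10111001111
Gen 2 (rule 150): 10010110110
Gen 3 (rule 109): 10011111110
Gen 4 (rule 122): 01110000011
Gen 5 (rule 150): 10101000100
Gen 6 (rule 109): 11111010101
Gen 7 (rule 122): 10001101010
Gen 8 (rule 150): 11010001011
Gen 9 (rule 109): 11110101111
Gen 10 (rule 122): 10011011001

Answer: none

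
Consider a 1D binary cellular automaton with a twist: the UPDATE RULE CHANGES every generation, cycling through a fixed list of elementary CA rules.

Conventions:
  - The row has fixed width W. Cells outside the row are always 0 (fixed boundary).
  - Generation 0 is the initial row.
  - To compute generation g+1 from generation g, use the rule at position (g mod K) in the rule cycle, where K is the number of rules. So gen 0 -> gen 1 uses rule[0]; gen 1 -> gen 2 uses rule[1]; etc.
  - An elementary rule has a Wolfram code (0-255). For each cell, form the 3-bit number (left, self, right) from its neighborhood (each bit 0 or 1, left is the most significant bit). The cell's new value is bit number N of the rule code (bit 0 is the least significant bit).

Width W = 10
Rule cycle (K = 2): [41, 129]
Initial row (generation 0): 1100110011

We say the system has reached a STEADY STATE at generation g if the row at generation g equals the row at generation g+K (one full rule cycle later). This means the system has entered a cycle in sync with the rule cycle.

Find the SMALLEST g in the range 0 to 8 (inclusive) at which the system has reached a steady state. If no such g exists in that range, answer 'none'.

Gen 0: 1100110011
Gen 1 (rule 41): 1000100010
Gen 2 (rule 129): 0010001000
Gen 3 (rule 41): 1000100011
Gen 4 (rule 129): 0010001000
Gen 5 (rule 41): 1000100011
Gen 6 (rule 129): 0010001000
Gen 7 (rule 41): 1000100011
Gen 8 (rule 129): 0010001000
Gen 9 (rule 41): 1000100011
Gen 10 (rule 129): 0010001000

Answer: 2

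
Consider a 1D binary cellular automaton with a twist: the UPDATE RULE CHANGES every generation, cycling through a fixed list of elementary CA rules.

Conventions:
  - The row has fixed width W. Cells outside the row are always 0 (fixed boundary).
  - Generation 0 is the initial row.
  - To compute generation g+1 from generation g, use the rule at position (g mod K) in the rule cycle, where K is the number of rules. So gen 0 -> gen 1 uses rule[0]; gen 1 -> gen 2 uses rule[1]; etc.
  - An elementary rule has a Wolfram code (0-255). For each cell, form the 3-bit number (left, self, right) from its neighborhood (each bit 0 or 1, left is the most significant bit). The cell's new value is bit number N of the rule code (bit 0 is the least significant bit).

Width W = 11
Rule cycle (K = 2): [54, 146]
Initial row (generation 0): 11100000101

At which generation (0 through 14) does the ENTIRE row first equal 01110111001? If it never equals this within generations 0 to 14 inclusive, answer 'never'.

Gen 0: 11100000101
Gen 1 (rule 54): 00010001111
Gen 2 (rule 146): 00101010110
Gen 3 (rule 54): 01111111001
Gen 4 (rule 146): 10111110110
Gen 5 (rule 54): 11000001001
Gen 6 (rule 146): 00100010110
Gen 7 (rule 54): 01110111001
Gen 8 (rule 146): 10100010110
Gen 9 (rule 54): 11110111001
Gen 10 (rule 146): 01100010110
Gen 11 (rule 54): 10010111001
Gen 12 (rule 146): 01100010110
Gen 13 (rule 54): 10010111001
Gen 14 (rule 146): 01100010110

Answer: 7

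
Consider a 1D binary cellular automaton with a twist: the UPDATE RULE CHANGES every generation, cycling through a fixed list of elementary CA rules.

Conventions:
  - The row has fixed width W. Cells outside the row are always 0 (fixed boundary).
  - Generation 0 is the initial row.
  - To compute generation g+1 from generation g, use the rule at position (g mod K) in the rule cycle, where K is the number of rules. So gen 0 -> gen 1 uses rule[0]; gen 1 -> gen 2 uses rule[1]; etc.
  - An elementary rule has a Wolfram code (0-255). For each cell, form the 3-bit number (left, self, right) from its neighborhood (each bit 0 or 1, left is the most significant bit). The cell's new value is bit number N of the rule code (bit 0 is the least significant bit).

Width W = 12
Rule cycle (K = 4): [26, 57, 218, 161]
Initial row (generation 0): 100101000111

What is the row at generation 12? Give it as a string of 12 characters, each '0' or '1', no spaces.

Answer: 001111111100

Derivation:
Gen 0: 100101000111
Gen 1 (rule 26): 011000101100
Gen 2 (rule 57): 010110011011
Gen 3 (rule 218): 100111111011
Gen 4 (rule 161): 000011110100
Gen 5 (rule 26): 000110000010
Gen 6 (rule 57): 110101111001
Gen 7 (rule 218): 110001111110
Gen 8 (rule 161): 000100111100
Gen 9 (rule 26): 001011100010
Gen 10 (rule 57): 100110011001
Gen 11 (rule 218): 011111111110
Gen 12 (rule 161): 001111111100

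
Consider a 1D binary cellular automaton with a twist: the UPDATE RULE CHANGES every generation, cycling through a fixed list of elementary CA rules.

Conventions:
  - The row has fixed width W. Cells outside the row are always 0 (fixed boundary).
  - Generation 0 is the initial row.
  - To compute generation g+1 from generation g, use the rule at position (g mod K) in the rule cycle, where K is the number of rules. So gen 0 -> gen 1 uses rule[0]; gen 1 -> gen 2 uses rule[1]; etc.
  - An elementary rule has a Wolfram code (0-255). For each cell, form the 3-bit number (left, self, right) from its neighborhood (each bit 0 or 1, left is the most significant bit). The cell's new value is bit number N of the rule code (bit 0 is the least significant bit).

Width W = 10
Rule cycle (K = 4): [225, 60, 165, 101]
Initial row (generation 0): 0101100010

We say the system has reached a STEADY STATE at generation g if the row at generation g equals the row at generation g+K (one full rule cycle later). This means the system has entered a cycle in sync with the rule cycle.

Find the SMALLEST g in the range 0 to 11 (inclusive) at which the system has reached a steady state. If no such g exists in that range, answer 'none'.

Answer: none

Derivation:
Gen 0: 0101100010
Gen 1 (rule 225): 0010101000
Gen 2 (rule 60): 0011111100
Gen 3 (rule 165): 1001111001
Gen 4 (rule 101): 1000001001
Gen 5 (rule 225): 0011100000
Gen 6 (rule 60): 0010010000
Gen 7 (rule 165): 1010010111
Gen 8 (rule 101): 1110011001
Gen 9 (rule 225): 0110001000
Gen 10 (rule 60): 0101001100
Gen 11 (rule 165): 0111000001
Gen 12 (rule 101): 0001011101
Gen 13 (rule 225): 1100101110
Gen 14 (rule 60): 1010111001
Gen 15 (rule 165): 1111010001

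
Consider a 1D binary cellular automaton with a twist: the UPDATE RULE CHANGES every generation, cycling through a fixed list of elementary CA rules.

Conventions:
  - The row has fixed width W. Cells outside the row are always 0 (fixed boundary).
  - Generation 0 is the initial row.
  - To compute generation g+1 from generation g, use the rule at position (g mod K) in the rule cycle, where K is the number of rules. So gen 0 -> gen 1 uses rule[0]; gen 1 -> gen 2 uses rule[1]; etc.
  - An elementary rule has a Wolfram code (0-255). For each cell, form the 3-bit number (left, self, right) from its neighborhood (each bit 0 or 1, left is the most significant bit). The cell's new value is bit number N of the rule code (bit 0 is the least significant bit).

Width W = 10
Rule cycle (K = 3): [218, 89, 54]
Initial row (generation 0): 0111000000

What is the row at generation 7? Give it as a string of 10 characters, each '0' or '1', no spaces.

Answer: 0011110000

Derivation:
Gen 0: 0111000000
Gen 1 (rule 218): 1111100000
Gen 2 (rule 89): 1000111111
Gen 3 (rule 54): 1101000000
Gen 4 (rule 218): 1100100000
Gen 5 (rule 89): 1110011111
Gen 6 (rule 54): 0001100000
Gen 7 (rule 218): 0011110000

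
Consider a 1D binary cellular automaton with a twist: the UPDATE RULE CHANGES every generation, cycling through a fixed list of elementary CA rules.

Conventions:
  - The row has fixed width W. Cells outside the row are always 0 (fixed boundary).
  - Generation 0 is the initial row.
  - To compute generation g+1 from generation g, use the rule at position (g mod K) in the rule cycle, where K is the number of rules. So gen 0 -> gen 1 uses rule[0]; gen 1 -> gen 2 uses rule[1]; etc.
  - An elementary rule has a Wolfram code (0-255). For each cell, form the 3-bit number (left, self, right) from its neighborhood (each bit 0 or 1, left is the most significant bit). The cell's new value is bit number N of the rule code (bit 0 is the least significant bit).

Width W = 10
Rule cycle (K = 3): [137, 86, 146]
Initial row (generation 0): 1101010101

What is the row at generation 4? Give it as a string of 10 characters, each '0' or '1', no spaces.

Answer: 1000111111

Derivation:
Gen 0: 1101010101
Gen 1 (rule 137): 1000000000
Gen 2 (rule 86): 1100000000
Gen 3 (rule 146): 0010000000
Gen 4 (rule 137): 1000111111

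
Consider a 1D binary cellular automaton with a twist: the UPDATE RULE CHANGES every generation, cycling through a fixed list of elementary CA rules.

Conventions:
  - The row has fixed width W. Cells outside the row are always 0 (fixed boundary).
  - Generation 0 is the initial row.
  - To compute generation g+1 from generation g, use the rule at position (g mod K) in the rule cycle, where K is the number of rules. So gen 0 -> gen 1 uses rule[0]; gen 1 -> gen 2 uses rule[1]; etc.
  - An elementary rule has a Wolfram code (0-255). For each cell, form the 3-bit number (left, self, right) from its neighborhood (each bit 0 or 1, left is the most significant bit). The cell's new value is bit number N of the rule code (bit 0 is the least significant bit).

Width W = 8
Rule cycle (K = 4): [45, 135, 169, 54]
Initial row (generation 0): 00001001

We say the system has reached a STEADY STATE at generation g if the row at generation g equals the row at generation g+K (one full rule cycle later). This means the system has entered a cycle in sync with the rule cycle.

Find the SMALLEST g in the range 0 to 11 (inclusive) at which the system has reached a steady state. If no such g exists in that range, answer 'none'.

Answer: 0

Derivation:
Gen 0: 00001001
Gen 1 (rule 45): 11101001
Gen 2 (rule 135): 01001011
Gen 3 (rule 169): 00000110
Gen 4 (rule 54): 00001001
Gen 5 (rule 45): 11101001
Gen 6 (rule 135): 01001011
Gen 7 (rule 169): 00000110
Gen 8 (rule 54): 00001001
Gen 9 (rule 45): 11101001
Gen 10 (rule 135): 01001011
Gen 11 (rule 169): 00000110
Gen 12 (rule 54): 00001001
Gen 13 (rule 45): 11101001
Gen 14 (rule 135): 01001011
Gen 15 (rule 169): 00000110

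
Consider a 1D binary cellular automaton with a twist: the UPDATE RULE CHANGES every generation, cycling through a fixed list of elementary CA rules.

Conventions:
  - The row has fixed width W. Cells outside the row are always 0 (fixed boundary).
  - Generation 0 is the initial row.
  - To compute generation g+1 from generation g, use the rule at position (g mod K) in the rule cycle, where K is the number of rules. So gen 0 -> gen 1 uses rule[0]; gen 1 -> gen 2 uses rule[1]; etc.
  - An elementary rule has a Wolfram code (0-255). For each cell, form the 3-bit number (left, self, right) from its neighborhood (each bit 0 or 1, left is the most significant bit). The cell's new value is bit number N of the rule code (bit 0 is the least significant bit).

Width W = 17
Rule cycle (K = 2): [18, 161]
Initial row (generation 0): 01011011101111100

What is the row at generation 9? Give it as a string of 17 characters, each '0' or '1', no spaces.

Gen 0: 01011011101111100
Gen 1 (rule 18): 10000000000000010
Gen 2 (rule 161): 00111111111111000
Gen 3 (rule 18): 01000000000000100
Gen 4 (rule 161): 00011111111110001
Gen 5 (rule 18): 00100000000001010
Gen 6 (rule 161): 10001111111100100
Gen 7 (rule 18): 01010000000011010
Gen 8 (rule 161): 00100111111000100
Gen 9 (rule 18): 01011000000101010

Answer: 01011000000101010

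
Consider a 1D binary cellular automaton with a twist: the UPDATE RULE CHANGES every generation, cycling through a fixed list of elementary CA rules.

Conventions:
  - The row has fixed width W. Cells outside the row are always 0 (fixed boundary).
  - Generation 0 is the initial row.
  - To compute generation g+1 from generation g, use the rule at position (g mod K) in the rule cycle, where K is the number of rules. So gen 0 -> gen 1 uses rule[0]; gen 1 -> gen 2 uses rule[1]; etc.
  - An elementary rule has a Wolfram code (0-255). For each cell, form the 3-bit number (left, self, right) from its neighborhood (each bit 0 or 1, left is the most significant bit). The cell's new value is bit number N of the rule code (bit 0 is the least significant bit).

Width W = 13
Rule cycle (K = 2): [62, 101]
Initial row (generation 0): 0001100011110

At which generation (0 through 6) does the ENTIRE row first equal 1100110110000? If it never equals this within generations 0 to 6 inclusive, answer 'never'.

Gen 0: 0001100011110
Gen 1 (rule 62): 0011010110001
Gen 2 (rule 101): 1001111010101
Gen 3 (rule 62): 1111000111111
Gen 4 (rule 101): 0001010000001
Gen 5 (rule 62): 0011111000011
Gen 6 (rule 101): 1000001011001

Answer: never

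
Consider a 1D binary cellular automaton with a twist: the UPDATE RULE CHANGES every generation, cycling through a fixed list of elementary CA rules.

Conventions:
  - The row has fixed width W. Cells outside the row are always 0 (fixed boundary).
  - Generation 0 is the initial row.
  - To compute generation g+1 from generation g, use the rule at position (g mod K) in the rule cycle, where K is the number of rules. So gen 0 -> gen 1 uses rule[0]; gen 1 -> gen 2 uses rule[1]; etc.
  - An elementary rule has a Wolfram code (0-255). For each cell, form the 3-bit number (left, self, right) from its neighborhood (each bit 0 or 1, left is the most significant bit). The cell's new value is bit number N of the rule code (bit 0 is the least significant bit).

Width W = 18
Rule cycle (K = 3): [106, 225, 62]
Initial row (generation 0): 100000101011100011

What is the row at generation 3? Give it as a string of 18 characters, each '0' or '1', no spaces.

Gen 0: 100000101011100011
Gen 1 (rule 106): 000001010110100111
Gen 2 (rule 225): 111100101011000011
Gen 3 (rule 62): 100011111110100110

Answer: 100011111110100110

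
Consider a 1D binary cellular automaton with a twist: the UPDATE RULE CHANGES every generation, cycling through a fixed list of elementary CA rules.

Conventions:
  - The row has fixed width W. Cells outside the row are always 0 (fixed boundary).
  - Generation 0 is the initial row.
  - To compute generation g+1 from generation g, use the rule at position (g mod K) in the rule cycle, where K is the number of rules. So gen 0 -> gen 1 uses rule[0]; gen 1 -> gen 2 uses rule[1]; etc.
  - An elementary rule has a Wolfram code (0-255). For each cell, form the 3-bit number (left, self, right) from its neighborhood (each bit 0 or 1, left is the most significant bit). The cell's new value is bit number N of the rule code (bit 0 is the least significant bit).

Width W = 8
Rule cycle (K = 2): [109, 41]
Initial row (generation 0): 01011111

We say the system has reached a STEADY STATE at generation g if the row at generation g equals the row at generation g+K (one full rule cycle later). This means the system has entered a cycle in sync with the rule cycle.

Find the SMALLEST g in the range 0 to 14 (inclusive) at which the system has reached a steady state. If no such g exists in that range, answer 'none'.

Answer: none

Derivation:
Gen 0: 01011111
Gen 1 (rule 109): 01110001
Gen 2 (rule 41): 01000100
Gen 3 (rule 109): 01010101
Gen 4 (rule 41): 00101010
Gen 5 (rule 109): 10111110
Gen 6 (rule 41): 01100000
Gen 7 (rule 109): 01101111
Gen 8 (rule 41): 01011000
Gen 9 (rule 109): 01111011
Gen 10 (rule 41): 01000110
Gen 11 (rule 109): 01010110
Gen 12 (rule 41): 00101100
Gen 13 (rule 109): 10111101
Gen 14 (rule 41): 01100010
Gen 15 (rule 109): 01101010
Gen 16 (rule 41): 01010100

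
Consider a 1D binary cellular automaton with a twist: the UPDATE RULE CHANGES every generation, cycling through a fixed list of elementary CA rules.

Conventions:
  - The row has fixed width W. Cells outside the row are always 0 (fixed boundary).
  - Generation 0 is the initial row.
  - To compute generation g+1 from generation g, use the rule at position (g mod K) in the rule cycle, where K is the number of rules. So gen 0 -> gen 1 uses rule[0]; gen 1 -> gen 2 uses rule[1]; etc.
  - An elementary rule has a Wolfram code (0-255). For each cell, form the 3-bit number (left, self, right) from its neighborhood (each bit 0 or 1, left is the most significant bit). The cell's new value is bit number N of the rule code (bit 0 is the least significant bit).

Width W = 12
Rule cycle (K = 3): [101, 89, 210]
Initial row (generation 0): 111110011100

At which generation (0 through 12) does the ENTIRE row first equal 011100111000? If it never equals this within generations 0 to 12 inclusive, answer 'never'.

Answer: never

Derivation:
Gen 0: 111110011100
Gen 1 (rule 101): 000010000101
Gen 2 (rule 89): 111001110000
Gen 3 (rule 210): 011110111000
Gen 4 (rule 101): 000011001011
Gen 5 (rule 89): 111011100011
Gen 6 (rule 210): 011001110101
Gen 7 (rule 101): 001000011111
Gen 8 (rule 89): 100111010001
Gen 9 (rule 210): 011011001010
Gen 10 (rule 101): 001101001110
Gen 11 (rule 89): 101100101011
Gen 12 (rule 210): 000111000001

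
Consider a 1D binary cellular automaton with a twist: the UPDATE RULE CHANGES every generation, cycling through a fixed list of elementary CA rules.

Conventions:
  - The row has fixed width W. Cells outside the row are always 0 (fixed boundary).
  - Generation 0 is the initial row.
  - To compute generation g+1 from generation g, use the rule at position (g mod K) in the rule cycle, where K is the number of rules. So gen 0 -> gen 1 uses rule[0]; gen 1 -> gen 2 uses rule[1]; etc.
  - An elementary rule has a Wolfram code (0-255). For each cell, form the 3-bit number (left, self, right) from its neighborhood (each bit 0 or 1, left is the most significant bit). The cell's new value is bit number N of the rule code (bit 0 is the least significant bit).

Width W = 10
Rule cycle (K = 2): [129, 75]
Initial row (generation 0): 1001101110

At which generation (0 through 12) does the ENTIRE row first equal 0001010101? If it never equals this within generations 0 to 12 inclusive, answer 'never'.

Gen 0: 1001101110
Gen 1 (rule 129): 0000000100
Gen 2 (rule 75): 1111111001
Gen 3 (rule 129): 0111110000
Gen 4 (rule 75): 1100010111
Gen 5 (rule 129): 0001000010
Gen 6 (rule 75): 1110011100
Gen 7 (rule 129): 0100001001
Gen 8 (rule 75): 1001110010
Gen 9 (rule 129): 0000100000
Gen 10 (rule 75): 1111001111
Gen 11 (rule 129): 0110000110
Gen 12 (rule 75): 1110111110

Answer: never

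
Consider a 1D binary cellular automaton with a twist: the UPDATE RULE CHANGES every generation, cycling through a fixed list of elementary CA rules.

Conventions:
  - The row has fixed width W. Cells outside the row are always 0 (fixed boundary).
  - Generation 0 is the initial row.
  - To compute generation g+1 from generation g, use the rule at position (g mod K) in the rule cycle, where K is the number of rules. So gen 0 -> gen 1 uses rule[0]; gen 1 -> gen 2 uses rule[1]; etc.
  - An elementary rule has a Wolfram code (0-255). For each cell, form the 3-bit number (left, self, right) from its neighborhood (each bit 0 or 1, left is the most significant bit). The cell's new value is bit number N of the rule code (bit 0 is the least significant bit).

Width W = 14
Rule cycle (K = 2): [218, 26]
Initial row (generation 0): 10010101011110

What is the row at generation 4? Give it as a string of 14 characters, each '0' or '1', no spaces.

Gen 0: 10010101011110
Gen 1 (rule 218): 01100000011111
Gen 2 (rule 26): 11010000110000
Gen 3 (rule 218): 11001001111000
Gen 4 (rule 26): 10110111000100

Answer: 10110111000100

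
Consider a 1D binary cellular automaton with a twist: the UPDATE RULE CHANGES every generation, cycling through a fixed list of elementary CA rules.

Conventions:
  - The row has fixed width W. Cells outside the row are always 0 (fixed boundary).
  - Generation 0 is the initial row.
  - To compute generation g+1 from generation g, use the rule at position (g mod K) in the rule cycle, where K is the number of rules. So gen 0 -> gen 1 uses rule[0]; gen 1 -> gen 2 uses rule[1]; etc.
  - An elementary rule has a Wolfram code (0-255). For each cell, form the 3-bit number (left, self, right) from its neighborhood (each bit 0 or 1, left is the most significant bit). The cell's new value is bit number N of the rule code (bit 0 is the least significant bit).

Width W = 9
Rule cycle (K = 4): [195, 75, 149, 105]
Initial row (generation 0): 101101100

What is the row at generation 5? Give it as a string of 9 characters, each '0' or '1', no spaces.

Gen 0: 101101100
Gen 1 (rule 195): 000100101
Gen 2 (rule 75): 111001000
Gen 3 (rule 149): 010101111
Gen 4 (rule 105): 001011001
Gen 5 (rule 195): 110001010

Answer: 110001010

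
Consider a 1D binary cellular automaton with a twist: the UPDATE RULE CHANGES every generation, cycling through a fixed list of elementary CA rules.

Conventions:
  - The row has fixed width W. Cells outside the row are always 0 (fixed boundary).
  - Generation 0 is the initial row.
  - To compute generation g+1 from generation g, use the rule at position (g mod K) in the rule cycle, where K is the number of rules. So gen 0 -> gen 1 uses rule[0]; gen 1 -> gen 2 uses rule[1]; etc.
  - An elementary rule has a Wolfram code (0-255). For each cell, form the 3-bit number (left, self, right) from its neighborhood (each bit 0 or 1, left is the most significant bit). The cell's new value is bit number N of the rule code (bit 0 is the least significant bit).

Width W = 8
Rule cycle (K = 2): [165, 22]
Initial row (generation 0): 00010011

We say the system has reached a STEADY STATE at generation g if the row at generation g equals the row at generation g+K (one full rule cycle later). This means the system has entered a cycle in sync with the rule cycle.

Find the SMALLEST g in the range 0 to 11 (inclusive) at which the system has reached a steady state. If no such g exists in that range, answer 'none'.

Answer: 8

Derivation:
Gen 0: 00010011
Gen 1 (rule 165): 11010000
Gen 2 (rule 22): 00011000
Gen 3 (rule 165): 11000011
Gen 4 (rule 22): 00100100
Gen 5 (rule 165): 10100101
Gen 6 (rule 22): 10111101
Gen 7 (rule 165): 11011011
Gen 8 (rule 22): 00000000
Gen 9 (rule 165): 11111111
Gen 10 (rule 22): 00000000
Gen 11 (rule 165): 11111111
Gen 12 (rule 22): 00000000
Gen 13 (rule 165): 11111111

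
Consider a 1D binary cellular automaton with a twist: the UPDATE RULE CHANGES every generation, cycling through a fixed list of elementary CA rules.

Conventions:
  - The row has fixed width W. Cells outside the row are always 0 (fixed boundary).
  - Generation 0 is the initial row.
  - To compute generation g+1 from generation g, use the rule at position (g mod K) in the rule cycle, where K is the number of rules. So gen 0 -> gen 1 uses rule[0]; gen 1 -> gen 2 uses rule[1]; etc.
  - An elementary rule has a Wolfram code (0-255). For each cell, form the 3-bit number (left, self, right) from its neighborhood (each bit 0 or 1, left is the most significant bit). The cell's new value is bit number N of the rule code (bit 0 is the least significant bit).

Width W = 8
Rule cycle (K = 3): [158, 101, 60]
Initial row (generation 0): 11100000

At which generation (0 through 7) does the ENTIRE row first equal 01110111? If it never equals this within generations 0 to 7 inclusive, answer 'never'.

Gen 0: 11100000
Gen 1 (rule 158): 11010000
Gen 2 (rule 101): 01110111
Gen 3 (rule 60): 01001100
Gen 4 (rule 158): 11111010
Gen 5 (rule 101): 00001110
Gen 6 (rule 60): 00001001
Gen 7 (rule 158): 00011111

Answer: 2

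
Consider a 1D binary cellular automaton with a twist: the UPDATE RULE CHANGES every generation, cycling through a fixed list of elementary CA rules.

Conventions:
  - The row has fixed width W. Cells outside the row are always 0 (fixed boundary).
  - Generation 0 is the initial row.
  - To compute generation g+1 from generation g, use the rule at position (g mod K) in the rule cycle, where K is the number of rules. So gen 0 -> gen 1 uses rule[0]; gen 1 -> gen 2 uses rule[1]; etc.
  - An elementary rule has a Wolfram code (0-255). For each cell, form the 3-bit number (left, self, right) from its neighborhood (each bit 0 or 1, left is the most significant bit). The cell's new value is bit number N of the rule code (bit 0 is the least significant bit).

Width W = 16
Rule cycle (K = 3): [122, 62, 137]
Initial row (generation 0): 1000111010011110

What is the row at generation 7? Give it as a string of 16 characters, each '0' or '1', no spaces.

Gen 0: 1000111010011110
Gen 1 (rule 122): 0101101101110011
Gen 2 (rule 62): 1111011011001110
Gen 3 (rule 137): 1110010010001100
Gen 4 (rule 122): 1011101101011110
Gen 5 (rule 62): 1110011011110001
Gen 6 (rule 137): 1100010011100100
Gen 7 (rule 122): 1110101110111010

Answer: 1110101110111010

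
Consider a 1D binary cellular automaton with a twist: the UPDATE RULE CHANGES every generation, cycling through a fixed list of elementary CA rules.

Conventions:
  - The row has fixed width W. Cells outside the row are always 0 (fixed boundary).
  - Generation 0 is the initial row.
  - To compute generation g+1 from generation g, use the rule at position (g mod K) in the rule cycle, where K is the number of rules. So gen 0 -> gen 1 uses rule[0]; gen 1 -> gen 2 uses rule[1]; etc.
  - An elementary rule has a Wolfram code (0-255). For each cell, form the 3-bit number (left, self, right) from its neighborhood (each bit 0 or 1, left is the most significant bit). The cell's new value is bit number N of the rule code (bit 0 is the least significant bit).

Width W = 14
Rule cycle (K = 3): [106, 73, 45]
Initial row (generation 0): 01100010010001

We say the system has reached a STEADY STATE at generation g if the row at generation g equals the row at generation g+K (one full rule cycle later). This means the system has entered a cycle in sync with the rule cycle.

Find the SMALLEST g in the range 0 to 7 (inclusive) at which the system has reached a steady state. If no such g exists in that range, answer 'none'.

Answer: none

Derivation:
Gen 0: 01100010010001
Gen 1 (rule 106): 11100100100010
Gen 2 (rule 73): 10100000001000
Gen 3 (rule 45): 11101111101011
Gen 4 (rule 106): 10111000110111
Gen 5 (rule 73): 00101010110101
Gen 6 (rule 45): 10111111101111
Gen 7 (rule 106): 01100000111001
Gen 8 (rule 73): 01101110101000
Gen 9 (rule 45): 01011001111011
Gen 10 (rule 106): 10111011001111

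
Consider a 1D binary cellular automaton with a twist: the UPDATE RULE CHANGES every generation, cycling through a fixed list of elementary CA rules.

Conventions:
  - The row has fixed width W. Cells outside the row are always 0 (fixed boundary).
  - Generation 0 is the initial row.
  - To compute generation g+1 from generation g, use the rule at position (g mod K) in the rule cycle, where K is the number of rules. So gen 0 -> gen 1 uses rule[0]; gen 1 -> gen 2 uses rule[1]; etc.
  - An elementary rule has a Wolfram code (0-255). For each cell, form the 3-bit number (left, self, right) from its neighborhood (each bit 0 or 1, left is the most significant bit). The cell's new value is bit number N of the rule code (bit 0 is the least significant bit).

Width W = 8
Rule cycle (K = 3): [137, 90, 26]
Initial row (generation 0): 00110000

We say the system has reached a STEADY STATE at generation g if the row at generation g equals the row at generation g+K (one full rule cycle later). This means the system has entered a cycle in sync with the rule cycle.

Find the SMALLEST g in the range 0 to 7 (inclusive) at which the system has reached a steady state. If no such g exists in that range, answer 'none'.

Gen 0: 00110000
Gen 1 (rule 137): 10100111
Gen 2 (rule 90): 00011101
Gen 3 (rule 26): 00110000
Gen 4 (rule 137): 10100111
Gen 5 (rule 90): 00011101
Gen 6 (rule 26): 00110000
Gen 7 (rule 137): 10100111
Gen 8 (rule 90): 00011101
Gen 9 (rule 26): 00110000
Gen 10 (rule 137): 10100111

Answer: 0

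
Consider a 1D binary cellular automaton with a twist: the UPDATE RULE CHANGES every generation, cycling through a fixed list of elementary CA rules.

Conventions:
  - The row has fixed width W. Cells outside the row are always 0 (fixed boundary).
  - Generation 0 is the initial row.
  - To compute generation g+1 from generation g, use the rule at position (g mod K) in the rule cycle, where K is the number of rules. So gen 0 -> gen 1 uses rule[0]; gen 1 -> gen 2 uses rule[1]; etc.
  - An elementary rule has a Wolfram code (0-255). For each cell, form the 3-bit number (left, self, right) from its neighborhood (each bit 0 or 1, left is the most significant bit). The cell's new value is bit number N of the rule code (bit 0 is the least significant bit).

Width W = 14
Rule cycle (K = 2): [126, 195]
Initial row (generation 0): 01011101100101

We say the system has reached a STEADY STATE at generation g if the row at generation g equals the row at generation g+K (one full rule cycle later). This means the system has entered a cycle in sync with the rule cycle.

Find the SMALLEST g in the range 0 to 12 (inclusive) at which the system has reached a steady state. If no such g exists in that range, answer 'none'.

Gen 0: 01011101100101
Gen 1 (rule 126): 11110111111111
Gen 2 (rule 195): 01110011111111
Gen 3 (rule 126): 11011110000001
Gen 4 (rule 195): 01001110111110
Gen 5 (rule 126): 11111011100011
Gen 6 (rule 195): 01111001101101
Gen 7 (rule 126): 11001111111111
Gen 8 (rule 195): 01010111111111
Gen 9 (rule 126): 11111100000001
Gen 10 (rule 195): 01111101111110
Gen 11 (rule 126): 11000111000011
Gen 12 (rule 195): 01011011011101
Gen 13 (rule 126): 11111111110111
Gen 14 (rule 195): 01111111110011

Answer: none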